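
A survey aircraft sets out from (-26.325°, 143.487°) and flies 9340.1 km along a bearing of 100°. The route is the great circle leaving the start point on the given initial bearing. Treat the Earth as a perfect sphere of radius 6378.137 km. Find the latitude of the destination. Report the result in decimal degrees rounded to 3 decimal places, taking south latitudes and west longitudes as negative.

The arc subtends δ = 9340.1/6378.137 = 1.464393 rad at the centre.
Start latitude φ₁ = -0.459458 rad; initial bearing θ = 1.745329 rad.
sin φ₂ = sin φ₁ cos δ + cos φ₁ sin δ cos θ = (-0.443462)(0.106203) + (0.896293)(0.994345)(-0.173648) = -0.201856
φ₂ = asin(-0.201856) = -0.203253 rad = -11.646°.
For the longitude increment, Δλ = atan2( sin θ sin δ cos φ₁, cos δ − sin φ₁ sin φ₂ ) = atan2(0.877684, 0.016687) = 88.911°.
λ₂ = 143.487° + 88.911° = 232.398°, normalized to (−180°, 180°] → -127.602°.

latitude -11.646°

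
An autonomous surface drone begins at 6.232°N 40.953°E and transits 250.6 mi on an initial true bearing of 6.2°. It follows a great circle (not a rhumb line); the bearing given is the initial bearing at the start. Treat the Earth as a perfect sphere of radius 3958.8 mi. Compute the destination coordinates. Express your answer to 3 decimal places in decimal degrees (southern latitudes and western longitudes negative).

latitude 9.838°, longitude 41.350°

Angular distance δ = d/R = 250.6 / 3958.8 = 0.063302 rad.
Converting: φ₁ = 0.108769 rad, θ = 0.108210 rad.
sin φ₂ = sin φ₁ cos δ + cos φ₁ sin δ cos θ = (0.108555)(0.997997) + (0.994090)(0.063260)(0.994151) = 0.170855
φ₂ = asin(0.170855) = 0.171698 rad = 9.838°.
For the longitude increment, Δλ = atan2( sin θ sin δ cos φ₁, cos δ − sin φ₁ sin φ₂ ) = atan2(0.006792, 0.979450) = 0.397°.
λ₂ = λ₁ + Δλ = 41.350°.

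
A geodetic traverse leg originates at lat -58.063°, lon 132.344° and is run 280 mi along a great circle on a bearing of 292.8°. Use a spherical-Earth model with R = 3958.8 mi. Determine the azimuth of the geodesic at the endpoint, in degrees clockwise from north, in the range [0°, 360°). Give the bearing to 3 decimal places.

final bearing 298.471°

δ = 280/3958.8 = 0.070729 rad (4.0524°).
With φ₁ = -58.063° = -1.013391 rad and θ = 292.8° = 5.110324 rad:
Applying the spherical law of cosines for sides, sin φ₂ = sin φ₁ cos δ + cos φ₁ sin δ cos θ = -0.832022, so φ₂ = -56.307°.
For the longitude increment, Δλ = atan2( sin θ sin δ cos φ₁, cos δ − sin φ₁ sin φ₂ ) = atan2(-0.034462, 0.291421) = -6.744°.
Hence λ₂ = 132.344° + -6.744° = 125.600°.
The forward bearing on arrival equals the back-azimuth from the destination plus 180°.
Back-azimuth from P₂ (-56.307°, 125.600°) to P₁ (-58.063°, 132.344°), with Δλ' = λ₁ − λ₂ = 6.744°: atan2( sin Δλ' cos φ₁ , cos φ₂ sin φ₁ − sin φ₂ cos φ₁ cos Δλ' ) = 118.471°.
Final bearing = (118.471° + 180°) mod 360° = 298.471°.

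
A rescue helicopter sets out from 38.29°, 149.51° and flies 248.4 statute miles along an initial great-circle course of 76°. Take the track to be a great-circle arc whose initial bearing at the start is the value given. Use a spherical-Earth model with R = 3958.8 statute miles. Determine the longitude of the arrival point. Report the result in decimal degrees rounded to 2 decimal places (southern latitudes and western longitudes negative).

Angular distance δ = d/R = 248.4 / 3958.8 = 0.062746 rad.
With φ₁ = 38.29° = 0.668287 rad and θ = 76° = 1.326450 rad:
sin φ₂ = sin φ₁ cos δ + cos φ₁ sin δ cos θ = (0.619642)(0.998032) + (0.784885)(0.062705)(0.241922) = 0.630329
φ₂ = asin(0.630329) = 0.681977 rad = 39.07°.
For the longitude increment, Δλ = atan2( sin θ sin δ cos φ₁, cos δ − sin φ₁ sin φ₂ ) = atan2(0.047754, 0.607454) = 4.50°.
Hence λ₂ = 149.51° + 4.50° = 154.01°.

longitude 154.01°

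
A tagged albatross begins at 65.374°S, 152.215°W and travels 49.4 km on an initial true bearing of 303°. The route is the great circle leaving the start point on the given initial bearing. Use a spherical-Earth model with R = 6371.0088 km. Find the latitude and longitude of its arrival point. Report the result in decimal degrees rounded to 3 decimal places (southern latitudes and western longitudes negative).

latitude -65.129°, longitude -153.101°

Angular distance δ = d/R = 49.4 / 6371.0088 = 0.007754 rad.
With φ₁ = -65.374° = -1.140992 rad and θ = 303° = 5.288348 rad:
sin φ₂ = sin φ₁ cos δ + cos φ₁ sin δ cos θ = (-0.909047)(0.999970) + (0.416693)(0.007754)(0.544639) = -0.907260
φ₂ = asin(-0.907260) = -1.136723 rad = -65.129°.
Δλ = atan2( sin θ sin δ cos φ₁ , cos δ − sin φ₁ sin φ₂ ) = atan2(-0.002710, 0.175228) = -0.015463 rad = -0.886°.
λ₂ = -152.215° + -0.886° = -153.101°.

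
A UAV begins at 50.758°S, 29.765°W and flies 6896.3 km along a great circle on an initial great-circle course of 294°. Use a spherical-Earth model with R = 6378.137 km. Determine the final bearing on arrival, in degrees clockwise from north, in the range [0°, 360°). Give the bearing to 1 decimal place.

δ = 6896.3/6378.137 = 1.081240 rad (61.9505°).
With φ₁ = -50.758° = -0.885894 rad and θ = 294° = 5.131268 rad:
sin φ₂ = sin φ₁ cos δ + cos φ₁ sin δ cos θ = (-0.774481)(0.470234) + (0.632597)(0.882542)(0.406737) = -0.137109
φ₂ = asin(-0.137109) = -0.137542 rad = -7.881°.
For the longitude increment, Δλ = atan2( sin θ sin δ cos φ₁, cos δ − sin φ₁ sin φ₂ ) = atan2(-0.510026, 0.364046) = -54.482°.
Hence λ₂ = -29.765° + -54.482° = -84.247°.
The forward bearing on arrival equals the back-azimuth from the destination plus 180°.
Back-azimuth from P₂ (-7.9°, -84.2°) to P₁ (-50.8°, -29.8°), with Δλ' = λ₁ − λ₂ = 54.5°: atan2( sin Δλ' cos φ₁ , cos φ₂ sin φ₁ − sin φ₂ cos φ₁ cos Δλ' ) = 144.3°.
Final bearing = (144.3° + 180°) mod 360° = 324.3°.

final bearing 324.3°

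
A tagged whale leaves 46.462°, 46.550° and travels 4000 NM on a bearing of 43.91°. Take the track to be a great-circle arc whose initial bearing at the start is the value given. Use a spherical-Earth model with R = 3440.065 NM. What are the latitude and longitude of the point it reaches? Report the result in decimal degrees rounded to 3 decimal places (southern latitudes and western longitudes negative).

latitude 48.002°, longitude 154.485°

δ = 4000/3440.065 = 1.162769 rad (66.6217°).
Converting: φ₁ = 0.810915 rad, θ = 0.766374 rad.
sin φ₂ = sin φ₁ cos δ + cos φ₁ sin δ cos θ = (0.724918)(0.396800) + (0.688836)(0.917905)(0.720430) = 0.743165
φ₂ = asin(0.743165) = 0.837788 rad = 48.002°.
Δλ = atan2( sin θ sin δ cos φ₁ , cos δ − sin φ₁ sin φ₂ ) = atan2(0.438508, -0.141934) = 1.883829 rad = 107.935°.
Hence λ₂ = 46.550° + 107.935° = 154.485°.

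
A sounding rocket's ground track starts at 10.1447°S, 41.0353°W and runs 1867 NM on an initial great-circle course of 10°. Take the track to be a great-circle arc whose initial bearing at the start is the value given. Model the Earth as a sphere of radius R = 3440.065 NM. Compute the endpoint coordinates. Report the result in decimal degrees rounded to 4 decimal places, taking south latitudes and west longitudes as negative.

latitude 20.4779°, longitude -35.5418°

Angular distance δ = d/R = 1867 / 3440.065 = 0.542722 rad.
Start latitude φ₁ = -0.177058 rad; initial bearing θ = 0.174533 rad.
Destination latitude: φ₂ = arcsin( sin φ₁ cos δ + cos φ₁ sin δ cos θ ) = arcsin(0.349846) = 20.4779°.
Then Δλ = atan2(0.088282, 0.917926) = 0.095880 rad, from sin θ sin δ cos φ₁ over cos δ − sin φ₁ sin φ₂.
λ₂ = -41.0353° + 5.4935° = -35.5418°.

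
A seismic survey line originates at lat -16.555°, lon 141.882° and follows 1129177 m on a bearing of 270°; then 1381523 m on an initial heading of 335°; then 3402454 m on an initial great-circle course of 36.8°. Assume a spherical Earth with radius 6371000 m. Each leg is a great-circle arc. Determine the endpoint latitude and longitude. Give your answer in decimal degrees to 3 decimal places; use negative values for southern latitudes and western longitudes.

Apply the spherical direct solution leg by leg, carrying full precision between legs.
Leg 1: from (-16.555°, 141.882°), δ = 1129177/6371000 = 0.177237 rad, θ = 270° → φ = -16.288°, λ = 131.298°.
Leg 2: from (-16.288°, 131.298°), δ = 1381523/6371000 = 0.216846 rad, θ = 335° → φ = -4.976°, λ = 126.061°.
Leg 3: from (-4.976°, 126.061°), δ = 3402454/6371000 = 0.534053 rad, θ = 36.8° → φ = 19.354°, λ = 144.916°.

latitude 19.354°, longitude 144.916°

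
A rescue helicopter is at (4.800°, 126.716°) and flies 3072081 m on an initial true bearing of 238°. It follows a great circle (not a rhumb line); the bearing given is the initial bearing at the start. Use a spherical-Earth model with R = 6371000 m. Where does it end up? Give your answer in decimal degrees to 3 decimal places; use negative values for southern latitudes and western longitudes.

latitude -9.831°, longitude 103.193°

Central angle δ = d/R = 0.482198 rad.
Converting: φ₁ = 0.083776 rad, θ = 4.153884 rad.
sin φ₂ = sin φ₁ cos δ + cos φ₁ sin δ cos θ = (0.083678)(0.885978) + (0.996493)(0.463727)(-0.529919) = -0.170739
φ₂ = asin(-0.170739) = -0.171580 rad = -9.831°.
Then Δλ = atan2(-0.391884, 0.900265) = -0.410561 rad, from sin θ sin δ cos φ₁ over cos δ − sin φ₁ sin φ₂.
λ₂ = λ₁ + Δλ = 103.193°.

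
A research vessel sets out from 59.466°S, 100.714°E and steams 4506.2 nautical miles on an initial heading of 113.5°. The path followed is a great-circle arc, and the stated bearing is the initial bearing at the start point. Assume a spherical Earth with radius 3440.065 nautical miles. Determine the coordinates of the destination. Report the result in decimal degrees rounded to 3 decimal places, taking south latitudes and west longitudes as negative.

δ = 4506.2/3440.065 = 1.309917 rad (75.0527°).
Converting: φ₁ = -1.037877 rad, θ = 1.980949 rad.
Applying the spherical law of cosines for sides, sin φ₂ = sin φ₁ cos δ + cos φ₁ sin δ cos θ = -0.417892, so φ₂ = -24.702°.
Δλ = atan2( sin θ sin δ cos φ₁ , cos δ − sin φ₁ sin φ₂ ) = atan2(0.450147, -0.102012) = 1.793651 rad = 102.769°.
λ₂ = 100.714° + 102.769° = 203.483°, normalized to (−180°, 180°] → -156.517°.

latitude -24.702°, longitude -156.517°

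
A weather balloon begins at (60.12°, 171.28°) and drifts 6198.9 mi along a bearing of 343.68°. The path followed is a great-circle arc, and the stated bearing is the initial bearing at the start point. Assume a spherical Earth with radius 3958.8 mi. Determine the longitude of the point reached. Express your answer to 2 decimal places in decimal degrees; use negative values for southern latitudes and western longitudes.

δ = 6198.9/3958.8 = 1.565853 rad (89.7168°).
Converting: φ₁ = 1.049292 rad, θ = 5.998348 rad.
sin φ₂ = sin φ₁ cos δ + cos φ₁ sin δ cos θ = (0.867071)(0.004943) + (0.498185)(0.999988)(0.959707) = 0.482392
φ₂ = asin(0.482392) = 0.503383 rad = 28.84°.
For the longitude increment, Δλ = atan2( sin θ sin δ cos φ₁, cos δ − sin φ₁ sin φ₂ ) = atan2(-0.139989, -0.413325) = -161.29°.
λ₂ = 171.28° + -161.29° = 9.99°.

longitude 9.99°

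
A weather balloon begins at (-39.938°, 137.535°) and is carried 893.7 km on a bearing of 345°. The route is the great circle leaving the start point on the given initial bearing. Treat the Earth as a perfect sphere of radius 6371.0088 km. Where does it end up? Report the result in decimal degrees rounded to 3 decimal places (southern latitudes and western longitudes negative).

δ = 893.7/6371.0088 = 0.140276 rad (8.0372°).
Start latitude φ₁ = -0.697050 rad; initial bearing θ = 6.021386 rad.
Applying the spherical law of cosines for sides, sin φ₂ = sin φ₁ cos δ + cos φ₁ sin δ cos θ = -0.532103, so φ₂ = -32.148°.
For the longitude increment, Δλ = atan2( sin θ sin δ cos φ₁, cos δ − sin φ₁ sin φ₂ ) = atan2(-0.027746, 0.648590) = -2.450°.
λ₂ = 137.535° + -2.450° = 135.085°.

latitude -32.148°, longitude 135.085°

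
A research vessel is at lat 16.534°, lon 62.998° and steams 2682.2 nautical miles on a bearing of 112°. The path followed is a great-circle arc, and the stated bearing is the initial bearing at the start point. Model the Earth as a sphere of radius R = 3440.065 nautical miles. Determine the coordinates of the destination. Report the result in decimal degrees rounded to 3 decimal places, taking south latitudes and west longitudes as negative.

Angular distance δ = d/R = 2682.2 / 3440.065 = 0.779695 rad.
Converting: φ₁ = 0.288573 rad, θ = 1.954769 rad.
Applying the spherical law of cosines for sides, sin φ₂ = sin φ₁ cos δ + cos φ₁ sin δ cos θ = -0.050106, so φ₂ = -2.872°.
Δλ = atan2( sin θ sin δ cos φ₁ , cos δ − sin φ₁ sin φ₂ ) = atan2(0.624914, 0.725388) = 0.711127 rad = 40.745°.
λ₂ = 62.998° + 40.745° = 103.743°.

latitude -2.872°, longitude 103.743°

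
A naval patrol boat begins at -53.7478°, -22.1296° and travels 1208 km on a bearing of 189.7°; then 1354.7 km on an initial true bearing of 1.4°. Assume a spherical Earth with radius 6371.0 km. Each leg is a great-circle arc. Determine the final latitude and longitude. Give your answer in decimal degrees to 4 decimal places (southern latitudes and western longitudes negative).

Apply the spherical direct solution leg by leg, carrying full precision between legs.
Leg 1: from (-53.7478°, -22.1296°), δ = 1208/6371 = 0.189609 rad, θ = 189.7° → φ = -64.3995°, λ = -26.3443°.
Leg 2: from (-64.3995°, -26.3443°), δ = 1354.7/6371 = 0.212635 rad, θ = 1.4° → φ = -52.2189°, λ = -25.8621°.

latitude -52.2189°, longitude -25.8621°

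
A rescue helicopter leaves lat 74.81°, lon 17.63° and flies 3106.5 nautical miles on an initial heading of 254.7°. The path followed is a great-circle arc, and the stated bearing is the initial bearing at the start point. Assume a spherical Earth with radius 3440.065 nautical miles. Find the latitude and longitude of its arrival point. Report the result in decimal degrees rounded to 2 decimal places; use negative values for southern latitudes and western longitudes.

Angular distance δ = d/R = 3106.5 / 3440.065 = 0.903035 rad.
Start latitude φ₁ = 1.305681 rad; initial bearing θ = 4.445354 rad.
Applying the spherical law of cosines for sides, sin φ₂ = sin φ₁ cos δ + cos φ₁ sin δ cos θ = 0.543305, so φ₂ = 32.91°.
Δλ = atan2( sin θ sin δ cos φ₁ , cos δ − sin φ₁ sin φ₂ ) = atan2(-0.198449, 0.094906) = -1.124710 rad = -64.44°.
λ₂ = λ₁ + Δλ = -46.81°.

latitude 32.91°, longitude -46.81°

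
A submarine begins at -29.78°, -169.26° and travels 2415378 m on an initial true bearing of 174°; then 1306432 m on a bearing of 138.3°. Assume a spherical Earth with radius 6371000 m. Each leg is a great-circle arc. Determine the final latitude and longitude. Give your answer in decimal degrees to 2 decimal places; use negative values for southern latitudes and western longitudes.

latitude -59.26°, longitude -150.34°

Apply the spherical direct solution leg by leg, carrying full precision between legs.
Leg 1: from (-29.78°, -169.26°), δ = 2415378/6371000 = 0.379121 rad, θ = 174° → φ = -51.34°, λ = -165.71°.
Leg 2: from (-51.34°, -165.71°), δ = 1306432/6371000 = 0.205059 rad, θ = 138.3° → φ = -59.26°, λ = -150.34°.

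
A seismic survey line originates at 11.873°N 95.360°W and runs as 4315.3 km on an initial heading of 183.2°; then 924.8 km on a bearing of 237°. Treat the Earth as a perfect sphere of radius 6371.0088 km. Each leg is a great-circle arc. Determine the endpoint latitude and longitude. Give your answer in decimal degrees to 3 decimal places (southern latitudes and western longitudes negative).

latitude -31.168°, longitude -105.758°

Apply the spherical direct solution leg by leg, carrying full precision between legs.
Leg 1: from (11.873°, -95.360°), δ = 4315.3/6371.0088 = 0.677334 rad, θ = 183.2° → φ = -26.874°, λ = -97.608°.
Leg 2: from (-26.874°, -97.608°), δ = 924.8/6371.0088 = 0.145158 rad, θ = 237° → φ = -31.168°, λ = -105.758°.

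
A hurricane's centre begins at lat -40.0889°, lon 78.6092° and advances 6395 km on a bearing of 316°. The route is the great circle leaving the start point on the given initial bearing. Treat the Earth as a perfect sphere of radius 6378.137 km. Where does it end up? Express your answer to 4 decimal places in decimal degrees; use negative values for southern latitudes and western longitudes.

Angular distance δ = d/R = 6395 / 6378.137 = 1.002644 rad.
With φ₁ = -40.0889° = -0.699683 rad and θ = 316° = 5.515240 rad:
sin φ₂ = sin φ₁ cos δ + cos φ₁ sin δ cos θ = (-0.643975)(0.538076) + (0.765046)(0.842897)(0.719340) = 0.117362
φ₂ = asin(0.117362) = 0.117633 rad = 6.7399°.
For the longitude increment, Δλ = atan2( sin θ sin δ cos φ₁, cos δ − sin φ₁ sin φ₂ ) = atan2(-0.447954, 0.613654) = -36.1286°.
λ₂ = 78.6092° + -36.1286° = 42.4806°.

latitude 6.7399°, longitude 42.4806°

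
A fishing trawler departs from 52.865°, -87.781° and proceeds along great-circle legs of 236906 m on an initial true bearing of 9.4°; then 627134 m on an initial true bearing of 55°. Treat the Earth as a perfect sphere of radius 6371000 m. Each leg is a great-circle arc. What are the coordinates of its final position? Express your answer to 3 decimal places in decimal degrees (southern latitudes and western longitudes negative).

latitude 57.909°, longitude -78.459°

Apply the spherical direct solution leg by leg, carrying full precision between legs.
Leg 1: from (52.865°, -87.781°), δ = 236906/6371000 = 0.037185 rad, θ = 9.4° → φ = 54.965°, λ = -87.175°.
Leg 2: from (54.965°, -87.175°), δ = 627134/6371000 = 0.098436 rad, θ = 55° → φ = 57.909°, λ = -78.459°.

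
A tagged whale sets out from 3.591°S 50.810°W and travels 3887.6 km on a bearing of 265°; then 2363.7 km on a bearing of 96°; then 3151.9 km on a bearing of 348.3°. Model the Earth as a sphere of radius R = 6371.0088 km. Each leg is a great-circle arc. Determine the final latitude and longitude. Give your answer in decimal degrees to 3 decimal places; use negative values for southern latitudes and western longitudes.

Apply the spherical direct solution leg by leg, carrying full precision between legs.
Leg 1: from (-3.591°, -50.810°), δ = 3887.6/6371.0088 = 0.610202 rad, θ = 265° → φ = -5.807°, λ = -85.825°.
Leg 2: from (-5.807°, -85.825°), δ = 2363.7/6371.0088 = 0.371009 rad, θ = 96° → φ = -7.585°, λ = -64.495°.
Leg 3: from (-7.585°, -64.495°), δ = 3151.9/6371.0088 = 0.494725 rad, θ = 348.3° → φ = 20.163°, λ = -70.382°.

latitude 20.163°, longitude -70.382°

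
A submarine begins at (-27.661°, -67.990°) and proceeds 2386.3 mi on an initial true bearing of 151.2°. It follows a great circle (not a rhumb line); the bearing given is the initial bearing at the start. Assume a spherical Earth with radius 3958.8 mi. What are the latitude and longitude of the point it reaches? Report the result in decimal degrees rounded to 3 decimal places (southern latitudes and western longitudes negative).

δ = 2386.3/3958.8 = 0.602784 rad (34.5370°).
Start latitude φ₁ = -0.482776 rad; initial bearing θ = 2.638938 rad.
Applying the spherical law of cosines for sides, sin φ₂ = sin φ₁ cos δ + cos φ₁ sin δ cos θ = -0.822453, so φ₂ = -55.331°.
For the longitude increment, Δλ = atan2( sin θ sin δ cos φ₁, cos δ − sin φ₁ sin φ₂ ) = atan2(0.241909, 0.441946) = 28.695°.
λ₂ = -67.990° + 28.695° = -39.295°.

latitude -55.331°, longitude -39.295°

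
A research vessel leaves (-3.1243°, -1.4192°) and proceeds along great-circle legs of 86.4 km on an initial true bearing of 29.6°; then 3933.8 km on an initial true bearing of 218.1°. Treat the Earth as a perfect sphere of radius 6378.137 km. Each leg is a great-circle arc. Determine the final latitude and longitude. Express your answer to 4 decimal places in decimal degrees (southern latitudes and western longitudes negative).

latitude -29.3148°, longitude -25.1968°

Apply the spherical direct solution leg by leg, carrying full precision between legs.
Leg 1: from (-3.1243°, -1.4192°), δ = 86.4/6378.137 = 0.013546 rad, θ = 29.6° → φ = -2.4494°, λ = -1.0355°.
Leg 2: from (-2.4494°, -1.0355°), δ = 3933.8/6378.137 = 0.616763 rad, θ = 218.1° → φ = -29.3148°, λ = -25.1968°.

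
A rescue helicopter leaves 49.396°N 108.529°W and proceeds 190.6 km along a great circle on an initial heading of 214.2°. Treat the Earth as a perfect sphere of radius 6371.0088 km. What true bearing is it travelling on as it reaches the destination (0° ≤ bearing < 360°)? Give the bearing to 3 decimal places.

final bearing 213.119°

Central angle δ = d/R = 0.029917 rad.
Start latitude φ₁ = 0.862123 rad; initial bearing θ = 3.738495 rad.
Destination latitude: φ₂ = arcsin( sin φ₁ cos δ + cos φ₁ sin δ cos θ ) = arcsin(0.742785) = 47.969°.
Then Δλ = atan2(-0.010942, 0.435611) = -0.025115 rad, from sin θ sin δ cos φ₁ over cos δ − sin φ₁ sin φ₂.
Hence λ₂ = -108.529° + -1.439° = -109.968°.
The forward bearing on arrival equals the back-azimuth from the destination plus 180°.
Back-azimuth from P₂ (47.969°, -109.968°) to P₁ (49.396°, -108.529°), with Δλ' = λ₁ − λ₂ = 1.439°: atan2( sin Δλ' cos φ₁ , cos φ₂ sin φ₁ − sin φ₂ cos φ₁ cos Δλ' ) = 33.119°.
Final bearing = (33.119° + 180°) mod 360° = 213.119°.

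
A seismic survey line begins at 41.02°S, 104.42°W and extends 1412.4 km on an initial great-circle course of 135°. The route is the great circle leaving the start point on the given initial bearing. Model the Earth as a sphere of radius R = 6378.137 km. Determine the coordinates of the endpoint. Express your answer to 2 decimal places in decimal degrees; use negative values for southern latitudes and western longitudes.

Angular distance δ = d/R = 1412.4 / 6378.137 = 0.221444 rad.
With φ₁ = -41.02° = -0.715934 rad and θ = 135° = 2.356194 rad:
Destination latitude: φ₂ = arcsin( sin φ₁ cos δ + cos φ₁ sin δ cos θ ) = arcsin(-0.757473) = -49.24°.
Then Δλ = atan2(0.117177, 0.478435) = 0.240189 rad, from sin θ sin δ cos φ₁ over cos δ − sin φ₁ sin φ₂.
λ₂ = -104.42° + 13.76° = -90.66°.

latitude -49.24°, longitude -90.66°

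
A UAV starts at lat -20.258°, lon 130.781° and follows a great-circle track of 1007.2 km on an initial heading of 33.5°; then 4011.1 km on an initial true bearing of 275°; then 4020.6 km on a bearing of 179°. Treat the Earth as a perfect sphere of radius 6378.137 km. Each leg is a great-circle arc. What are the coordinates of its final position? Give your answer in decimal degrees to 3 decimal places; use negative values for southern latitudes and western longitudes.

Apply the spherical direct solution leg by leg, carrying full precision between legs.
Leg 1: from (-20.258°, 130.781°), δ = 1007.2/6378.137 = 0.157914 rad, θ = 33.5° → φ = -12.645°, λ = 135.884°.
Leg 2: from (-12.645°, 135.884°), δ = 4011.1/6378.137 = 0.628883 rad, θ = 275° → φ = -7.297°, λ = 99.672°.
Leg 3: from (-7.297°, 99.672°), δ = 4020.6/6378.137 = 0.630372 rad, θ = 179° → φ = -43.407°, λ = 100.483°.

latitude -43.407°, longitude 100.483°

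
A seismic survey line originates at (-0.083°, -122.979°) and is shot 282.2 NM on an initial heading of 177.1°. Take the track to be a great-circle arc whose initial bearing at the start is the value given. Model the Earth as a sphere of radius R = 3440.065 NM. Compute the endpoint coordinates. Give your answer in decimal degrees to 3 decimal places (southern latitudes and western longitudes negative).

latitude -4.777°, longitude -122.741°

Angular distance δ = d/R = 282.2 / 3440.065 = 0.082033 rad.
Converting: φ₁ = -0.001449 rad, θ = 3.090978 rad.
Destination latitude: φ₂ = arcsin( sin φ₁ cos δ + cos φ₁ sin δ cos θ ) = arcsin(-0.083280) = -4.777°.
Δλ = atan2( sin θ sin δ cos φ₁ , cos δ − sin φ₁ sin φ₂ ) = atan2(0.004146, 0.996517) = 0.004160 rad = 0.238°.
λ₂ = -122.979° + 0.238° = -122.741°.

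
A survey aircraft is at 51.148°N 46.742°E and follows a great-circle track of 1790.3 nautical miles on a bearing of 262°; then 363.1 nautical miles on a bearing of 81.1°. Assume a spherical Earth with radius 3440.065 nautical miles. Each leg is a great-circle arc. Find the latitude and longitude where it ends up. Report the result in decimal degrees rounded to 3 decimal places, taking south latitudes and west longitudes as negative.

Apply the spherical direct solution leg by leg, carrying full precision between legs.
Leg 1: from (51.148°, 46.742°), δ = 1790.3/3440.065 = 0.520426 rad, θ = 262° → φ = 39.217°, λ = 7.280°.
Leg 2: from (39.217°, 7.280°), δ = 363.1/3440.065 = 0.105550 rad, θ = 81.1° → φ = 39.894°, λ = 15.077°.

latitude 39.894°, longitude 15.077°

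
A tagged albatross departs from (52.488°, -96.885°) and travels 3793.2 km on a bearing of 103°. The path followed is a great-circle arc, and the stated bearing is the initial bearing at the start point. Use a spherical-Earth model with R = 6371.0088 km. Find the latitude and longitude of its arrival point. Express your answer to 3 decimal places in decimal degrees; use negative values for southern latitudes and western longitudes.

latitude 35.445°, longitude -54.759°

δ = 3793.2/6371.0088 = 0.595385 rad (34.1130°).
Start latitude φ₁ = 0.916088 rad; initial bearing θ = 1.797689 rad.
Destination latitude: φ₂ = arcsin( sin φ₁ cos δ + cos φ₁ sin δ cos θ ) = arcsin(0.579916) = 35.445°.
For the longitude increment, Δλ = atan2( sin θ sin δ cos φ₁, cos δ − sin φ₁ sin φ₂ ) = atan2(0.332750, 0.367928) = 42.126°.
λ₂ = -96.885° + 42.126° = -54.759°.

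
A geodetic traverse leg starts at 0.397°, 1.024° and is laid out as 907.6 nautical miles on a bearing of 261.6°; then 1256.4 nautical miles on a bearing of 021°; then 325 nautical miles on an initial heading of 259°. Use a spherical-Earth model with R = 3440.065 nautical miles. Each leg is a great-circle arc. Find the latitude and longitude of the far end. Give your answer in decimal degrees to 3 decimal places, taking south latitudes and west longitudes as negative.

Apply the spherical direct solution leg by leg, carrying full precision between legs.
Leg 1: from (0.397°, 1.024°), δ = 907.6/3440.065 = 0.263832 rad, θ = 261.6° → φ = -1.800°, λ = -13.934°.
Leg 2: from (-1.800°, -13.934°), δ = 1256.4/3440.065 = 0.365226 rad, θ = 21° → φ = 17.694°, λ = -6.213°.
Leg 3: from (17.694°, -6.213°), δ = 325/3440.065 = 0.094475 rad, θ = 259° → φ = 16.585°, λ = -11.758°.

latitude 16.585°, longitude -11.758°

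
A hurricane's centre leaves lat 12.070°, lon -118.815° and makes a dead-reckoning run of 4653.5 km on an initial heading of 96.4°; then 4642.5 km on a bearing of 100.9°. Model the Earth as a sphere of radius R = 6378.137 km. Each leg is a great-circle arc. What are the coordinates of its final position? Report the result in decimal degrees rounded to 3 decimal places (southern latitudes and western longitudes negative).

Apply the spherical direct solution leg by leg, carrying full precision between legs.
Leg 1: from (12.070°, -118.815°), δ = 4653.5/6378.137 = 0.729602 rad, θ = 96.4° → φ = 4.773°, λ = -77.154°.
Leg 2: from (4.773°, -77.154°), δ = 4642.5/6378.137 = 0.727877 rad, θ = 100.9° → φ = -3.626°, λ = -36.265°.

latitude -3.626°, longitude -36.265°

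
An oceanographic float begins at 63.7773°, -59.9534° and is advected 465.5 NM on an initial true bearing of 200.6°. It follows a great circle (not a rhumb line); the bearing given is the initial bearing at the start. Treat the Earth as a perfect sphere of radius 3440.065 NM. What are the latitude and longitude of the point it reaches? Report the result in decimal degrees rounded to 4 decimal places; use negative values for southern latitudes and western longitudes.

latitude 56.4170°, longitude -64.8760°

The arc subtends δ = 465.5/3440.065 = 0.135317 rad at the centre.
Start latitude φ₁ = 1.113124 rad; initial bearing θ = 3.501130 rad.
Destination latitude: φ₂ = arcsin( sin φ₁ cos δ + cos φ₁ sin δ cos θ ) = arcsin(0.833085) = 56.4170°.
For the longitude increment, Δλ = atan2( sin θ sin δ cos φ₁, cos δ − sin φ₁ sin φ₂ ) = atan2(-0.020973, 0.243512) = -4.9226°.
Hence λ₂ = -59.9534° + -4.9226° = -64.8760°.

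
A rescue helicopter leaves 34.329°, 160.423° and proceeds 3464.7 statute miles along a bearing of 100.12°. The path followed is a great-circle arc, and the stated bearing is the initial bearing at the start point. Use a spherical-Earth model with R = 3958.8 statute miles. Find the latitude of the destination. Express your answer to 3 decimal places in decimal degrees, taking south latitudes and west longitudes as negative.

latitude 14.478°

The arc subtends δ = 3464.7/3958.8 = 0.875189 rad at the centre.
Converting: φ₁ = 0.599154 rad, θ = 1.747424 rad.
Applying the spherical law of cosines for sides, sin φ₂ = sin φ₁ cos δ + cos φ₁ sin δ cos θ = 0.250013, so φ₂ = 14.478°.
Then Δλ = atan2(0.624085, 0.499858) = 0.895479 rad, from sin θ sin δ cos φ₁ over cos δ − sin φ₁ sin φ₂.
λ₂ = 160.423° + 51.307° = 211.730°, normalized to (−180°, 180°] → -148.270°.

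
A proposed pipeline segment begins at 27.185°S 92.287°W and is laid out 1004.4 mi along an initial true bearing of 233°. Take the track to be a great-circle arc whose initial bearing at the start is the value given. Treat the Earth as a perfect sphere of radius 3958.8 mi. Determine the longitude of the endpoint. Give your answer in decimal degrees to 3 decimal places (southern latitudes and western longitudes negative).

longitude -106.490°

The arc subtends δ = 1004.4/3958.8 = 0.253713 rad at the centre.
Converting: φ₁ = -0.474468 rad, θ = 4.066617 rad.
Applying the spherical law of cosines for sides, sin φ₂ = sin φ₁ cos δ + cos φ₁ sin δ cos θ = -0.576609, so φ₂ = -35.212°.
Then Δλ = atan2(-0.178314, 0.704555) = -0.247883 rad, from sin θ sin δ cos φ₁ over cos δ − sin φ₁ sin φ₂.
λ₂ = λ₁ + Δλ = -106.490°.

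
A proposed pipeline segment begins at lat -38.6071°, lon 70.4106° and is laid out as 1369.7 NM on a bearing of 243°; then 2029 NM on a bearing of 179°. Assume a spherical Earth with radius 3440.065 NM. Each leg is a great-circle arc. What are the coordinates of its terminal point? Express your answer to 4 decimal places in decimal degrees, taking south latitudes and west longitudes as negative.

Apply the spherical direct solution leg by leg, carrying full precision between legs.
Leg 1: from (-38.6071°, 70.4106°), δ = 1369.7/3440.065 = 0.398161 rad, θ = 243° → φ = -45.4565°, λ = 40.9056°.
Leg 2: from (-45.4565°, 40.9056°), δ = 2029/3440.065 = 0.589814 rad, θ = 179° → φ = -79.2321°, λ = 43.8838°.

latitude -79.2321°, longitude 43.8838°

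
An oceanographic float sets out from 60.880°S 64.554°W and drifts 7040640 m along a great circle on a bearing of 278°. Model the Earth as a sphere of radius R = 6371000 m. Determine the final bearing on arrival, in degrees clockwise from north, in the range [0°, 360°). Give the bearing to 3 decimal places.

final bearing 329.280°

Central angle δ = d/R = 1.105108 rad.
Start latitude φ₁ = -1.062556 rad; initial bearing θ = 4.852015 rad.
Applying the spherical law of cosines for sides, sin φ₂ = sin φ₁ cos δ + cos φ₁ sin δ cos θ = -0.331766, so φ₂ = -19.376°.
Then Δλ = atan2(-0.430588, 0.159207) = -1.216642 rad, from sin θ sin δ cos φ₁ over cos δ − sin φ₁ sin φ₂.
λ₂ = -64.554° + -69.708° = -134.262°.
The forward bearing on arrival equals the back-azimuth from the destination plus 180°.
Back-azimuth from P₂ (-19.376°, -134.262°) to P₁ (-60.880°, -64.554°), with Δλ' = λ₁ − λ₂ = 69.708°: atan2( sin Δλ' cos φ₁ , cos φ₂ sin φ₁ − sin φ₂ cos φ₁ cos Δλ' ) = 149.280°.
Final bearing = (149.280° + 180°) mod 360° = 329.280°.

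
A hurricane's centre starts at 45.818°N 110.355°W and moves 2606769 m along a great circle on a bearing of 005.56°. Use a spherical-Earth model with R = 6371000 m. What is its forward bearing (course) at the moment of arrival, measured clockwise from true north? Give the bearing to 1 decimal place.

final bearing 10.9°

The arc subtends δ = 2606769/6371000 = 0.409162 rad at the centre.
With φ₁ = 45.818° = 0.799675 rad and θ = 5.56° = 0.097040 rad:
sin φ₂ = sin φ₁ cos δ + cos φ₁ sin δ cos θ = (0.717130)(0.917455) + (0.696940)(0.397840)(0.995295) = 0.933900
φ₂ = asin(0.933900) = 1.205171 rad = 69.051°.
Δλ = atan2( sin θ sin δ cos φ₁ , cos δ − sin φ₁ sin φ₂ ) = atan2(0.026864, 0.247727) = 0.108021 rad = 6.189°.
λ₂ = λ₁ + Δλ = -104.166°.
The forward bearing on arrival equals the back-azimuth from the destination plus 180°.
Back-azimuth from P₂ (69.1°, -104.2°) to P₁ (45.8°, -110.4°), with Δλ' = λ₁ − λ₂ = -6.2°: atan2( sin Δλ' cos φ₁ , cos φ₂ sin φ₁ − sin φ₂ cos φ₁ cos Δλ' ) = 190.9°.
Final bearing = (190.9° + 180°) mod 360° = 10.9°.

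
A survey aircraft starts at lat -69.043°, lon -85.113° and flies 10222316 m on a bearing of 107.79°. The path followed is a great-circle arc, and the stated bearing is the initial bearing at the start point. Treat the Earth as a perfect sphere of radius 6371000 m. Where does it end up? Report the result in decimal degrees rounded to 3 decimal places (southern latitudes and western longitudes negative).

Central angle δ = d/R = 1.604507 rad.
With φ₁ = -69.043° = -1.205028 rad and θ = 107.79° = 1.881290 rad:
sin φ₂ = sin φ₁ cos δ + cos φ₁ sin δ cos θ = (-0.933849)(-0.033705) + (0.357667)(0.999432)(-0.305529) = -0.077741
φ₂ = asin(-0.077741) = -0.077819 rad = -4.459°.
Then Δλ = atan2(0.340371, -0.106303) = 1.873512 rad, from sin θ sin δ cos φ₁ over cos δ − sin φ₁ sin φ₂.
Hence λ₂ = -85.113° + 107.344° = 22.231°.

latitude -4.459°, longitude 22.231°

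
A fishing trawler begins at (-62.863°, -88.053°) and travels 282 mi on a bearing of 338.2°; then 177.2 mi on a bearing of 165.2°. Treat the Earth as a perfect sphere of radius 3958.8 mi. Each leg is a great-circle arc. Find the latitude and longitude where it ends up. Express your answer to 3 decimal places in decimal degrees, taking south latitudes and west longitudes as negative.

latitude -61.512°, longitude -89.625°

Apply the spherical direct solution leg by leg, carrying full precision between legs.
Leg 1: from (-62.863°, -88.053°), δ = 282/3958.8 = 0.071234 rad, θ = 338.2° → φ = -59.039°, λ = -90.998°.
Leg 2: from (-59.039°, -90.998°), δ = 177.2/3958.8 = 0.044761 rad, θ = 165.2° → φ = -61.512°, λ = -89.625°.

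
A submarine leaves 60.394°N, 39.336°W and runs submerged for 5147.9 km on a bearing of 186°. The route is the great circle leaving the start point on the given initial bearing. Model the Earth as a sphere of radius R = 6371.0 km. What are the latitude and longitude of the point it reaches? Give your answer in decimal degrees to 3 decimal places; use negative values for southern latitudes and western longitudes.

Central angle δ = d/R = 0.808021 rad.
Converting: φ₁ = 1.054074 rad, θ = 3.246312 rad.
Applying the spherical law of cosines for sides, sin φ₂ = sin φ₁ cos δ + cos φ₁ sin δ cos θ = 0.245535, so φ₂ = 14.213°.
For the longitude increment, Δλ = atan2( sin θ sin δ cos φ₁, cos δ − sin φ₁ sin φ₂ ) = atan2(-0.037332, 0.477452) = -4.471°.
λ₂ = λ₁ + Δλ = -43.807°.

latitude 14.213°, longitude -43.807°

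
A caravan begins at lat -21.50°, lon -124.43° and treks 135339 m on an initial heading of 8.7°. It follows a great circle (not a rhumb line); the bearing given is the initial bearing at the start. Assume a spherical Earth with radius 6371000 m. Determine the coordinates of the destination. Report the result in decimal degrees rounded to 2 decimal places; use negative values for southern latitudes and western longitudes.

latitude -20.30°, longitude -124.23°

δ = 135339/6371000 = 0.021243 rad (1.2171°).
Converting: φ₁ = -0.375246 rad, θ = 0.151844 rad.
Applying the spherical law of cosines for sides, sin φ₂ = sin φ₁ cos δ + cos φ₁ sin δ cos θ = -0.346883, so φ₂ = -20.30°.
Then Δλ = atan2(0.002989, 0.872641) = 0.003426 rad, from sin θ sin δ cos φ₁ over cos δ − sin φ₁ sin φ₂.
λ₂ = -124.43° + 0.20° = -124.23°.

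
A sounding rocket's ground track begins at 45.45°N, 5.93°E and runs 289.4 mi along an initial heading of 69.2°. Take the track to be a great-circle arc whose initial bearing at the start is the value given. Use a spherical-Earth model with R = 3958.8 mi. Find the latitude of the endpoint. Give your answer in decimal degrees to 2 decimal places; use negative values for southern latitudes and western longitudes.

latitude 46.80°

Angular distance δ = d/R = 289.4 / 3958.8 = 0.073103 rad.
Start latitude φ₁ = 0.793252 rad; initial bearing θ = 1.207768 rad.
Destination latitude: φ₂ = arcsin( sin φ₁ cos δ + cos φ₁ sin δ cos θ ) = arcsin(0.728930) = 46.80°.
Δλ = atan2( sin θ sin δ cos φ₁ , cos δ − sin φ₁ sin φ₂ ) = atan2(0.047899, 0.477865) = 0.099902 rad = 5.72°.
Hence λ₂ = 5.93° + 5.72° = 11.65°.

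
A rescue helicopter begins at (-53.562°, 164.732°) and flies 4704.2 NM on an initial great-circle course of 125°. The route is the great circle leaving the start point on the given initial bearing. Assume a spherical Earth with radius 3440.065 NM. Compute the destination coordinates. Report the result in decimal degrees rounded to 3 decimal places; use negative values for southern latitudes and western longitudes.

Angular distance δ = d/R = 4704.2 / 3440.065 = 1.367474 rad.
With φ₁ = -53.562° = -0.934833 rad and θ = 125° = 2.181662 rad:
sin φ₂ = sin φ₁ cos δ + cos φ₁ sin δ cos θ = (-0.804500)(0.201924) + (0.593953)(0.979401)(-0.573576) = -0.496108
φ₂ = asin(-0.496108) = -0.519110 rad = -29.743°.
For the longitude increment, Δλ = atan2( sin θ sin δ cos φ₁, cos δ − sin φ₁ sin φ₂ ) = atan2(0.476515, -0.197194) = 112.481°.
λ₂ = 164.732° + 112.481° = 277.213°, normalized to (−180°, 180°] → -82.787°.

latitude -29.743°, longitude -82.787°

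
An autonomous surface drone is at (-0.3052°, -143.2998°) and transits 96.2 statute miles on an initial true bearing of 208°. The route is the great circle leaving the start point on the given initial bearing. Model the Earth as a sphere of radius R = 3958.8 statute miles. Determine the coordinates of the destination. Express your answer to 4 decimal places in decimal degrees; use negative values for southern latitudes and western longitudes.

δ = 96.2/3958.8 = 0.024300 rad (1.3923°).
Start latitude φ₁ = -0.005327 rad; initial bearing θ = 3.630285 rad.
Applying the spherical law of cosines for sides, sin φ₂ = sin φ₁ cos δ + cos φ₁ sin δ cos θ = -0.026779, so φ₂ = -1.5345°.
For the longitude increment, Δλ = atan2( sin θ sin δ cos φ₁, cos δ − sin φ₁ sin φ₂ ) = atan2(-0.011407, 0.999562) = -0.6538°.
Hence λ₂ = -143.2998° + -0.6538° = -143.9536°.

latitude -1.5345°, longitude -143.9536°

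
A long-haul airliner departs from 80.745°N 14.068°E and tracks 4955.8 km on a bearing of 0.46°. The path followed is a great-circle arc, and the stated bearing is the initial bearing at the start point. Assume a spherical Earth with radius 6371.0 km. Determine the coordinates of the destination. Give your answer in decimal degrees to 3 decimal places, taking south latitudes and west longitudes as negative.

latitude 54.686°, longitude -166.490°

The arc subtends δ = 4955.8/6371 = 0.777868 rad at the centre.
Converting: φ₁ = 1.409266 rad, θ = 0.008029 rad.
Applying the spherical law of cosines for sides, sin φ₂ = sin φ₁ cos δ + cos φ₁ sin δ cos θ = 0.815997, so φ₂ = 54.686°.
For the longitude increment, Δλ = atan2( sin θ sin δ cos φ₁, cos δ − sin φ₁ sin φ₂ ) = atan2(0.000906, -0.092964) = 179.442°.
λ₂ = 14.068° + 179.442° = 193.510°, normalized to (−180°, 180°] → -166.490°.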